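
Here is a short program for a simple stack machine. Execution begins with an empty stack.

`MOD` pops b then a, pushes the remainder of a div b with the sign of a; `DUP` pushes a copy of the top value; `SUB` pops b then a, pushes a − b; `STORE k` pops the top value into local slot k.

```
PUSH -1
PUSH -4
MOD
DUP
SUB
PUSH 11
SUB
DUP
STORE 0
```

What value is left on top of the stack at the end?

PUSH -1 : -1
PUSH -4 : -1 -4
MOD     : -1
DUP     : -1 -1
SUB     : 0
PUSH 11 : 0 11
SUB     : -11
DUP     : -11 -11
STORE 0 : -11

-11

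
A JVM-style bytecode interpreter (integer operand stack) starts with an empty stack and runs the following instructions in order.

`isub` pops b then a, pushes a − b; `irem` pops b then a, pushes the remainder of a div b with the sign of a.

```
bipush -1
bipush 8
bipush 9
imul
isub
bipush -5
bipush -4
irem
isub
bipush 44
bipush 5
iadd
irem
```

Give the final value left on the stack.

-23

bipush -1 → -1
bipush 8  → -1 8
bipush 9  → -1 8 9
imul      → -1 72
isub      → -73
bipush -5 → -73 -5
bipush -4 → -73 -5 -4
irem      → -73 -1
isub      → -72
bipush 44 → -72 44
bipush 5  → -72 44 5
iadd      → -72 49
irem      → -23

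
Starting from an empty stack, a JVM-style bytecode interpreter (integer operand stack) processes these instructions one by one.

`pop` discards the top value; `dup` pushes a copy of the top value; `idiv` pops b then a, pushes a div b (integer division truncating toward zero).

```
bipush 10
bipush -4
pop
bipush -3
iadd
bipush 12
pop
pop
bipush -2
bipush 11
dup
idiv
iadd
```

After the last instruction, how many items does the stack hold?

bipush 10  [10]
bipush -4  [10, -4]
pop        [10]
bipush -3  [10, -3]
iadd       [7]
bipush 12  [7, 12]
pop        [7]
pop        []
bipush -2  [-2]
bipush 11  [-2, 11]
dup        [-2, 11, 11]
idiv       [-2, 1]
iadd       [-1]

1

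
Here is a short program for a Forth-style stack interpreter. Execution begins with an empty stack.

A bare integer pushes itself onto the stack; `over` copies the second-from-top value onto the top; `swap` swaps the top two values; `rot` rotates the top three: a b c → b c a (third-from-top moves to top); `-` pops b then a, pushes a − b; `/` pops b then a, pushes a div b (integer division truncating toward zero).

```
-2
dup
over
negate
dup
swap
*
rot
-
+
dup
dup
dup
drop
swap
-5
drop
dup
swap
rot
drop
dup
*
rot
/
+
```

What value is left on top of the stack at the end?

-2     → [-2]
dup    → [-2, -2]
over   → [-2, -2, -2]
negate → [-2, -2, 2]
dup    → [-2, -2, 2, 2]
swap   → [-2, -2, 2, 2]
*      → [-2, -2, 4]
rot    → [-2, 4, -2]
-      → [-2, 6]
+      → [4]
dup    → [4, 4]
dup    → [4, 4, 4]
dup    → [4, 4, 4, 4]
drop   → [4, 4, 4]
swap   → [4, 4, 4]
-5     → [4, 4, 4, -5]
drop   → [4, 4, 4]
dup    → [4, 4, 4, 4]
swap   → [4, 4, 4, 4]
rot    → [4, 4, 4, 4]
drop   → [4, 4, 4]
dup    → [4, 4, 4, 4]
*      → [4, 4, 16]
rot    → [4, 16, 4]
/      → [4, 4]
+      → [8]

8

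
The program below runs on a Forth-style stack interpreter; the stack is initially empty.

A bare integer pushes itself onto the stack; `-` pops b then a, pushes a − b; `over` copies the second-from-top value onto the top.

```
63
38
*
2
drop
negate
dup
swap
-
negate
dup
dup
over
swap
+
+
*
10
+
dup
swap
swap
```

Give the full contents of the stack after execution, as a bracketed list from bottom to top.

63     -> [63]
38     -> [63, 38]
*      -> [2394]
2      -> [2394, 2]
drop   -> [2394]
negate -> [-2394]
dup    -> [-2394, -2394]
swap   -> [-2394, -2394]
-      -> [0]
negate -> [0]
dup    -> [0, 0]
dup    -> [0, 0, 0]
over   -> [0, 0, 0, 0]
swap   -> [0, 0, 0, 0]
+      -> [0, 0, 0]
+      -> [0, 0]
*      -> [0]
10     -> [0, 10]
+      -> [10]
dup    -> [10, 10]
swap   -> [10, 10]
swap   -> [10, 10]

[10, 10]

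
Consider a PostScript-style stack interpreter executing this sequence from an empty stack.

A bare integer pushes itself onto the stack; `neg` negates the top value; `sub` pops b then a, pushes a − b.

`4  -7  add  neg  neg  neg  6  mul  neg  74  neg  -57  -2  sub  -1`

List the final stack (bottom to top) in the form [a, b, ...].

4   -> [4]
-7  -> [4, -7]
add -> [-3]
neg -> [3]
neg -> [-3]
neg -> [3]
6   -> [3, 6]
mul -> [18]
neg -> [-18]
74  -> [-18, 74]
neg -> [-18, -74]
-57 -> [-18, -74, -57]
-2  -> [-18, -74, -57, -2]
sub -> [-18, -74, -55]
-1  -> [-18, -74, -55, -1]

[-18, -74, -55, -1]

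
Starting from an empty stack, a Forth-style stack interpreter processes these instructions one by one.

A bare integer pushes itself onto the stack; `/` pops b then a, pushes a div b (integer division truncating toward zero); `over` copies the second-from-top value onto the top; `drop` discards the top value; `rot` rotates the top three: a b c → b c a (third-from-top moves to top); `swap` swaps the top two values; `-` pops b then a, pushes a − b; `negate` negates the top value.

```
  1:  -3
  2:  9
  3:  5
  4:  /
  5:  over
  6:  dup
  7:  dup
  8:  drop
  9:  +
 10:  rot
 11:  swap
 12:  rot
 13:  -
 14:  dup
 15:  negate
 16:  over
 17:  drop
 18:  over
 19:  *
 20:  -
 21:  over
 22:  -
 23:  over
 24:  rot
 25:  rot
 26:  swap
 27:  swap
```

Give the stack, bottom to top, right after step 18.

-3     → -3
9      → -3 9
5      → -3 9 5
/      → -3 1
over   → -3 1 -3
dup    → -3 1 -3 -3
dup    → -3 1 -3 -3 -3
drop   → -3 1 -3 -3
+      → -3 1 -6
rot    → 1 -6 -3
swap   → 1 -3 -6
rot    → -3 -6 1
-      → -3 -7
dup    → -3 -7 -7
negate → -3 -7 7
over   → -3 -7 7 -7
drop   → -3 -7 7
over   → -3 -7 7 -7

[-3, -7, 7, -7]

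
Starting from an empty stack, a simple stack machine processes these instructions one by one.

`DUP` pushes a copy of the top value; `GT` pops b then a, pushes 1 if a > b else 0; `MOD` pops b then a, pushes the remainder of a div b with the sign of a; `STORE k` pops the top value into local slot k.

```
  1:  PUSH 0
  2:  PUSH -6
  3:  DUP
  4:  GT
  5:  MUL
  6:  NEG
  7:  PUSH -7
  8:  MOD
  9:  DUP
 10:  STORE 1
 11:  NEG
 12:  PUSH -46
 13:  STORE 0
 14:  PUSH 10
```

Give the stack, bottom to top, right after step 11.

[0]

PUSH 0  → 0
PUSH -6 → 0 -6
DUP     → 0 -6 -6
GT      → 0 0
MUL     → 0
NEG     → 0
PUSH -7 → 0 -7
MOD     → 0
DUP     → 0 0
STORE 1 → 0
NEG     → 0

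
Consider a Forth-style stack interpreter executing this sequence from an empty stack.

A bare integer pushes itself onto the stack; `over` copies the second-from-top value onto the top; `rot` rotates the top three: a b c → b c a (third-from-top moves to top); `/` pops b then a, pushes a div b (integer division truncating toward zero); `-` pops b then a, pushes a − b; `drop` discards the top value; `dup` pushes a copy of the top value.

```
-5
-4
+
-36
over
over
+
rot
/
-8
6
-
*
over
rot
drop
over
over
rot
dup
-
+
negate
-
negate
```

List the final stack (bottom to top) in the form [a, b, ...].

[-70, 106]

-5      -5
-4      -5 -4
+       -9
-36     -9 -36
over    -9 -36 -9
over    -9 -36 -9 -36
+       -9 -36 -45
rot     -36 -45 -9
/       -36 5
-8      -36 5 -8
6       -36 5 -8 6
-       -36 5 -14
*       -36 -70
over    -36 -70 -36
rot     -70 -36 -36
drop    -70 -36
over    -70 -36 -70
over    -70 -36 -70 -36
rot     -70 -70 -36 -36
dup     -70 -70 -36 -36 -36
-       -70 -70 -36 0
+       -70 -70 -36
negate  -70 -70 36
-       -70 -106
negate  -70 106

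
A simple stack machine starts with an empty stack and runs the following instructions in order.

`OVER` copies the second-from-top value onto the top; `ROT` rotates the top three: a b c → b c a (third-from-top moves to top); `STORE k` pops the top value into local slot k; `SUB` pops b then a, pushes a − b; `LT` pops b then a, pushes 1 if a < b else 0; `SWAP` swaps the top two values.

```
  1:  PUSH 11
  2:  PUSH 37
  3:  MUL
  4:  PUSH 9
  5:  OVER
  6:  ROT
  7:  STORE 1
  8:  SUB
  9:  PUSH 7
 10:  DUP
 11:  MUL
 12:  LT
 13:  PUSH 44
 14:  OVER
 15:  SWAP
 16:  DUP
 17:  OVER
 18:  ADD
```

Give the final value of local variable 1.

PUSH 11 : [11]
PUSH 37 : [11, 37]
MUL     : [407]
PUSH 9  : [407, 9]
OVER    : [407, 9, 407]
ROT     : [9, 407, 407]
STORE 1 : [9, 407]
SUB     : [-398]
PUSH 7  : [-398, 7]
DUP     : [-398, 7, 7]
MUL     : [-398, 49]
LT      : [1]
PUSH 44 : [1, 44]
OVER    : [1, 44, 1]
SWAP    : [1, 1, 44]
DUP     : [1, 1, 44, 44]
OVER    : [1, 1, 44, 44, 44]
ADD     : [1, 1, 44, 88]

407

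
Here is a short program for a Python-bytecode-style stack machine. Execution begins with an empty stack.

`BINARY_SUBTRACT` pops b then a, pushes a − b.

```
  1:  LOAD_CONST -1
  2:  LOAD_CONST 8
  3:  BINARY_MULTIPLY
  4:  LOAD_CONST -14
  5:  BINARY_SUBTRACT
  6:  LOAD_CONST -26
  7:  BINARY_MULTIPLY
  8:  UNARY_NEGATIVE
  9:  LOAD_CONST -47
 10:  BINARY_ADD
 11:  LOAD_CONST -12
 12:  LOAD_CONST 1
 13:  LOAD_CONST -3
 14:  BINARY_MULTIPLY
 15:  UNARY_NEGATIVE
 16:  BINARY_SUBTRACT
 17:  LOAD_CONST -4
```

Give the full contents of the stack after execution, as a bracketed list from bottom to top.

[109, -15, -4]

LOAD_CONST -1   -> -1
LOAD_CONST 8    -> -1 8
BINARY_MULTIPLY -> -8
LOAD_CONST -14  -> -8 -14
BINARY_SUBTRACT -> 6
LOAD_CONST -26  -> 6 -26
BINARY_MULTIPLY -> -156
UNARY_NEGATIVE  -> 156
LOAD_CONST -47  -> 156 -47
BINARY_ADD      -> 109
LOAD_CONST -12  -> 109 -12
LOAD_CONST 1    -> 109 -12 1
LOAD_CONST -3   -> 109 -12 1 -3
BINARY_MULTIPLY -> 109 -12 -3
UNARY_NEGATIVE  -> 109 -12 3
BINARY_SUBTRACT -> 109 -15
LOAD_CONST -4   -> 109 -15 -4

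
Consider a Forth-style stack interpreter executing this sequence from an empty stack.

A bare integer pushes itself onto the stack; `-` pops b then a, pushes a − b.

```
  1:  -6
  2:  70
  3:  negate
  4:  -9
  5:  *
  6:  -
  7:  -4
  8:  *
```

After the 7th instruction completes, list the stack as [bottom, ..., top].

[-636, -4]

-6     -> -6
70     -> -6 70
negate -> -6 -70
-9     -> -6 -70 -9
*      -> -6 630
-      -> -636
-4     -> -636 -4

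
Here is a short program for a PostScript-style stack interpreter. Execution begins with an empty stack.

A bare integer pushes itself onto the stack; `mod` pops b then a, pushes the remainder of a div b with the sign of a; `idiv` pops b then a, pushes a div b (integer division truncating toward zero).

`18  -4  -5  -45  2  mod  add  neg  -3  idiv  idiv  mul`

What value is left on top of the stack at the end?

18   -> [18]
-4   -> [18, -4]
-5   -> [18, -4, -5]
-45  -> [18, -4, -5, -45]
2    -> [18, -4, -5, -45, 2]
mod  -> [18, -4, -5, -1]
add  -> [18, -4, -6]
neg  -> [18, -4, 6]
-3   -> [18, -4, 6, -3]
idiv -> [18, -4, -2]
idiv -> [18, 2]
mul  -> [36]

36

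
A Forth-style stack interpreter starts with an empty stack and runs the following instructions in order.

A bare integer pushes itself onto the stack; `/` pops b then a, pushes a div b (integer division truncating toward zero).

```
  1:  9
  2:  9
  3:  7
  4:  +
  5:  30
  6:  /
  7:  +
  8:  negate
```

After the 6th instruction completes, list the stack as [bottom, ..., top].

9  : [9]
9  : [9, 9]
7  : [9, 9, 7]
+  : [9, 16]
30 : [9, 16, 30]
/  : [9, 0]

[9, 0]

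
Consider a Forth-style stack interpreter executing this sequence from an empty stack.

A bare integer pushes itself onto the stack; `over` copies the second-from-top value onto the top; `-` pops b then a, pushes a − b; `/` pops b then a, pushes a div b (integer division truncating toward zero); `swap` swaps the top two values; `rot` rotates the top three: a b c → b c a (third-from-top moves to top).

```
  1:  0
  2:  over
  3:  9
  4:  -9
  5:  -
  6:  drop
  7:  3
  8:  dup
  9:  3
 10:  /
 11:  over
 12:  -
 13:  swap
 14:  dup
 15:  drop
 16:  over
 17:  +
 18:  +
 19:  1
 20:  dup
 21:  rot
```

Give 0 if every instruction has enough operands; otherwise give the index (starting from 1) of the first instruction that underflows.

0  0
over  — needs 2 operands, stack has 1 → underflow

2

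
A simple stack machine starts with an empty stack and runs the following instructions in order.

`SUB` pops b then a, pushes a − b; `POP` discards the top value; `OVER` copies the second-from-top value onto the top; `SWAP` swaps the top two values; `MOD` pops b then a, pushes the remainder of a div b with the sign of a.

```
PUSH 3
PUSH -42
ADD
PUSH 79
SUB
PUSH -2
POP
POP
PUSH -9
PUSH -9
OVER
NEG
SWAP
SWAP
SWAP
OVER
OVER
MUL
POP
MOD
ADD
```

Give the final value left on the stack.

PUSH 3   -> 3
PUSH -42 -> 3 -42
ADD      -> -39
PUSH 79  -> -39 79
SUB      -> -118
PUSH -2  -> -118 -2
POP      -> -118
POP      -> (empty)
PUSH -9  -> -9
PUSH -9  -> -9 -9
OVER     -> -9 -9 -9
NEG      -> -9 -9 9
SWAP     -> -9 9 -9
SWAP     -> -9 -9 9
SWAP     -> -9 9 -9
OVER     -> -9 9 -9 9
OVER     -> -9 9 -9 9 -9
MUL      -> -9 9 -9 -81
POP      -> -9 9 -9
MOD      -> -9 0
ADD      -> -9

-9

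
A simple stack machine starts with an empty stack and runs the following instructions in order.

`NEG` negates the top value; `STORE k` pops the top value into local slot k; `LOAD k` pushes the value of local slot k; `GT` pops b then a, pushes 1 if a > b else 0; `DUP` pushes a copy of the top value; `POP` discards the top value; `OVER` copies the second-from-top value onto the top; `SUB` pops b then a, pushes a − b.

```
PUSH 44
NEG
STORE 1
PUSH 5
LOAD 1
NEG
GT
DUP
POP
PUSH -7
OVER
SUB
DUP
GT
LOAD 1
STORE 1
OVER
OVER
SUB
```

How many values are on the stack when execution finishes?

PUSH 44 : [44]
NEG     : [-44]
STORE 1 : []
PUSH 5  : [5]
LOAD 1  : [5, -44]
NEG     : [5, 44]
GT      : [0]
DUP     : [0, 0]
POP     : [0]
PUSH -7 : [0, -7]
OVER    : [0, -7, 0]
SUB     : [0, -7]
DUP     : [0, -7, -7]
GT      : [0, 0]
LOAD 1  : [0, 0, -44]
STORE 1 : [0, 0]
OVER    : [0, 0, 0]
OVER    : [0, 0, 0, 0]
SUB     : [0, 0, 0]

3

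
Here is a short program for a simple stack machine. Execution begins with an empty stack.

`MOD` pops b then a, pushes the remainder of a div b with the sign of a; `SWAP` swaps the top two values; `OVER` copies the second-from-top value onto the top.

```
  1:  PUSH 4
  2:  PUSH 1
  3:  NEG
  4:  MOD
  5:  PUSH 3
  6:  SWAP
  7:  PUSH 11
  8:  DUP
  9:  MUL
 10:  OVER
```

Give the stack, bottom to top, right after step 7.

PUSH 4  → 4
PUSH 1  → 4 1
NEG     → 4 -1
MOD     → 0
PUSH 3  → 0 3
SWAP    → 3 0
PUSH 11 → 3 0 11

[3, 0, 11]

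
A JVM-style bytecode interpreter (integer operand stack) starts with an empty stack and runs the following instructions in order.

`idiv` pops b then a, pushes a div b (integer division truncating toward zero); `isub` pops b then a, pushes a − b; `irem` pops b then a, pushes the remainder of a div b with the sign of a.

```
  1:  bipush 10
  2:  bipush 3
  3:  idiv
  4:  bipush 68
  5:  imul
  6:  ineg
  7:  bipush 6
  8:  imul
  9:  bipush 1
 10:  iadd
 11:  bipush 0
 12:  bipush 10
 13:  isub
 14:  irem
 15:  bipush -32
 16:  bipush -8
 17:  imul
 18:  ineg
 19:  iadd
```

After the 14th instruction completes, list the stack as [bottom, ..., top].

[-3]

bipush 10 → [10]
bipush 3  → [10, 3]
idiv      → [3]
bipush 68 → [3, 68]
imul      → [204]
ineg      → [-204]
bipush 6  → [-204, 6]
imul      → [-1224]
bipush 1  → [-1224, 1]
iadd      → [-1223]
bipush 0  → [-1223, 0]
bipush 10 → [-1223, 0, 10]
isub      → [-1223, -10]
irem      → [-3]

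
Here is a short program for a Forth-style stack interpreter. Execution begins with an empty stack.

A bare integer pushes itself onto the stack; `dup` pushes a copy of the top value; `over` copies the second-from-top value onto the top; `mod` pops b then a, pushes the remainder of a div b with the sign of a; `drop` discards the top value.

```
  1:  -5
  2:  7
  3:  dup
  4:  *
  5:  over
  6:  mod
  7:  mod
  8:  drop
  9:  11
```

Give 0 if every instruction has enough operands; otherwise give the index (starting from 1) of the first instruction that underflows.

0

-5    [-5]
7     [-5, 7]
dup   [-5, 7, 7]
*     [-5, 49]
over  [-5, 49, -5]
mod   [-5, 4]
mod   [-1]
drop  []
11    [11]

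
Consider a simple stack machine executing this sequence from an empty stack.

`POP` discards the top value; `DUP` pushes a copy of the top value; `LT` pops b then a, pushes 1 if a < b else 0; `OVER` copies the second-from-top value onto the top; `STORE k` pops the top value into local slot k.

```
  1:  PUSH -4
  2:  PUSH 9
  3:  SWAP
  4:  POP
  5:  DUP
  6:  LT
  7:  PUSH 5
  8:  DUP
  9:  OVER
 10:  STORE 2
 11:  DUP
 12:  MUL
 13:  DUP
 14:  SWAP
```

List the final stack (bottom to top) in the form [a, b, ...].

PUSH -4 → -4
PUSH 9  → -4 9
SWAP    → 9 -4
POP     → 9
DUP     → 9 9
LT      → 0
PUSH 5  → 0 5
DUP     → 0 5 5
OVER    → 0 5 5 5
STORE 2 → 0 5 5
DUP     → 0 5 5 5
MUL     → 0 5 25
DUP     → 0 5 25 25
SWAP    → 0 5 25 25

[0, 5, 25, 25]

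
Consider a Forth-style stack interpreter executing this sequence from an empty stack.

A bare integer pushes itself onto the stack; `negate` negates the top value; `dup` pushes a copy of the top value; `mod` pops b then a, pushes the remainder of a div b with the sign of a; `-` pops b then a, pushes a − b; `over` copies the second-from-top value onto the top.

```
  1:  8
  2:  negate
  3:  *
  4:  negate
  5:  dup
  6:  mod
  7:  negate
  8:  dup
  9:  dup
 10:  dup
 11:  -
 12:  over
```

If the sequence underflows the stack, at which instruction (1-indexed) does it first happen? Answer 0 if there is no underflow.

8      -> 8
negate -> -8
*  — needs 2 operands, stack has 1 → underflow

3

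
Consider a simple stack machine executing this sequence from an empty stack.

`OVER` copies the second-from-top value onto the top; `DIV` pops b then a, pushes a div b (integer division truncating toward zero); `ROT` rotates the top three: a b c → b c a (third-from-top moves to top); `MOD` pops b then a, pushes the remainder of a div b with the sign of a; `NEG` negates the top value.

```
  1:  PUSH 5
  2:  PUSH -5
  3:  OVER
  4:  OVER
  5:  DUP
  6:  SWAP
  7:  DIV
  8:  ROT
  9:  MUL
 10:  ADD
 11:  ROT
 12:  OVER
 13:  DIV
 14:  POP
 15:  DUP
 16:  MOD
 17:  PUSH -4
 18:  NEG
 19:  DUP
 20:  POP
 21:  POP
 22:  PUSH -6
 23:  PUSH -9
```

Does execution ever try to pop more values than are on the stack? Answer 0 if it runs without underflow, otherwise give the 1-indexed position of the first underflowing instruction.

11

PUSH 5  : [5]
PUSH -5 : [5, -5]
OVER    : [5, -5, 5]
OVER    : [5, -5, 5, -5]
DUP     : [5, -5, 5, -5, -5]
SWAP    : [5, -5, 5, -5, -5]
DIV     : [5, -5, 5, 1]
ROT     : [5, 5, 1, -5]
MUL     : [5, 5, -5]
ADD     : [5, 0]
ROT  — needs 3 operands, stack has 2 → underflow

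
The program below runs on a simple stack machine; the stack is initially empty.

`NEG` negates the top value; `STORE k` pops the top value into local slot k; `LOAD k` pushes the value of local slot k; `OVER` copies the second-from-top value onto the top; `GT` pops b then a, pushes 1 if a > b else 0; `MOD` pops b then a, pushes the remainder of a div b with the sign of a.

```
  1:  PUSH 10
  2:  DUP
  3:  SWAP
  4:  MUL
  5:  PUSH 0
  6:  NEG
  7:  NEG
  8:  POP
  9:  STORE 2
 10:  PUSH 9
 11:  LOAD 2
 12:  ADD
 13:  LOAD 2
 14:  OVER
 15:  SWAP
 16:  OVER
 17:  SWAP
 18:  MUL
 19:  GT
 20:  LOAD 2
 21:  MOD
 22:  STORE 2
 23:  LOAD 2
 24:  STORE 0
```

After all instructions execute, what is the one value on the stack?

109

PUSH 10 → [10]
DUP     → [10, 10]
SWAP    → [10, 10]
MUL     → [100]
PUSH 0  → [100, 0]
NEG     → [100, 0]
NEG     → [100, 0]
POP     → [100]
STORE 2 → []
PUSH 9  → [9]
LOAD 2  → [9, 100]
ADD     → [109]
LOAD 2  → [109, 100]
OVER    → [109, 100, 109]
SWAP    → [109, 109, 100]
OVER    → [109, 109, 100, 109]
SWAP    → [109, 109, 109, 100]
MUL     → [109, 109, 10900]
GT      → [109, 0]
LOAD 2  → [109, 0, 100]
MOD     → [109, 0]
STORE 2 → [109]
LOAD 2  → [109, 0]
STORE 0 → [109]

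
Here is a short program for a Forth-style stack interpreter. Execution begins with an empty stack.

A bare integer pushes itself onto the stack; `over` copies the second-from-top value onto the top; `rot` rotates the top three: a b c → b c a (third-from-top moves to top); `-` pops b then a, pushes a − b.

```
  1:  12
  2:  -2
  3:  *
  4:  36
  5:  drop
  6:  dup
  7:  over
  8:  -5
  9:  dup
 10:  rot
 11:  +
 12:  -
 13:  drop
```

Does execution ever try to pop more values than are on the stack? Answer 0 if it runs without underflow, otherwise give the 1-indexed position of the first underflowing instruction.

12   → [12]
-2   → [12, -2]
*    → [-24]
36   → [-24, 36]
drop → [-24]
dup  → [-24, -24]
over → [-24, -24, -24]
-5   → [-24, -24, -24, -5]
dup  → [-24, -24, -24, -5, -5]
rot  → [-24, -24, -5, -5, -24]
+    → [-24, -24, -5, -29]
-    → [-24, -24, 24]
drop → [-24, -24]

0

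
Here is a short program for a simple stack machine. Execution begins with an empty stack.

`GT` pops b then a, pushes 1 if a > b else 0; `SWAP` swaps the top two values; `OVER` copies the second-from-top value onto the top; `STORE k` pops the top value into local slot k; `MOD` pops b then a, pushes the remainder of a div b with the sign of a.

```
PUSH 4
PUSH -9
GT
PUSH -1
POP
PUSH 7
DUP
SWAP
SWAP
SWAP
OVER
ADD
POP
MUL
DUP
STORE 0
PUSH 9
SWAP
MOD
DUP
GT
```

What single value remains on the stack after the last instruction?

PUSH 4  : [4]
PUSH -9 : [4, -9]
GT      : [1]
PUSH -1 : [1, -1]
POP     : [1]
PUSH 7  : [1, 7]
DUP     : [1, 7, 7]
SWAP    : [1, 7, 7]
SWAP    : [1, 7, 7]
SWAP    : [1, 7, 7]
OVER    : [1, 7, 7, 7]
ADD     : [1, 7, 14]
POP     : [1, 7]
MUL     : [7]
DUP     : [7, 7]
STORE 0 : [7]
PUSH 9  : [7, 9]
SWAP    : [9, 7]
MOD     : [2]
DUP     : [2, 2]
GT      : [0]

0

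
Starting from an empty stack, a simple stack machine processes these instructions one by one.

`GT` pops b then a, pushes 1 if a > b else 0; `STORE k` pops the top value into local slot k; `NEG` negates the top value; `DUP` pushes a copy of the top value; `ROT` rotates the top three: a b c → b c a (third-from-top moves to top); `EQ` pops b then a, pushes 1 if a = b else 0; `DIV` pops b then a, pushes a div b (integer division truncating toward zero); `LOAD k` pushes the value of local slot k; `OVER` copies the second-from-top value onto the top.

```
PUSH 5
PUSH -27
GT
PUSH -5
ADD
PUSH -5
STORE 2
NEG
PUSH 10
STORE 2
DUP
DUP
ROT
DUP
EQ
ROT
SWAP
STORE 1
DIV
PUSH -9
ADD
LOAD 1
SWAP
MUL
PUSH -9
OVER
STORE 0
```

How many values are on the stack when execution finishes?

2

PUSH 5   : 5
PUSH -27 : 5 -27
GT       : 1
PUSH -5  : 1 -5
ADD      : -4
PUSH -5  : -4 -5
STORE 2  : -4
NEG      : 4
PUSH 10  : 4 10
STORE 2  : 4
DUP      : 4 4
DUP      : 4 4 4
ROT      : 4 4 4
DUP      : 4 4 4 4
EQ       : 4 4 1
ROT      : 4 1 4
SWAP     : 4 4 1
STORE 1  : 4 4
DIV      : 1
PUSH -9  : 1 -9
ADD      : -8
LOAD 1   : -8 1
SWAP     : 1 -8
MUL      : -8
PUSH -9  : -8 -9
OVER     : -8 -9 -8
STORE 0  : -8 -9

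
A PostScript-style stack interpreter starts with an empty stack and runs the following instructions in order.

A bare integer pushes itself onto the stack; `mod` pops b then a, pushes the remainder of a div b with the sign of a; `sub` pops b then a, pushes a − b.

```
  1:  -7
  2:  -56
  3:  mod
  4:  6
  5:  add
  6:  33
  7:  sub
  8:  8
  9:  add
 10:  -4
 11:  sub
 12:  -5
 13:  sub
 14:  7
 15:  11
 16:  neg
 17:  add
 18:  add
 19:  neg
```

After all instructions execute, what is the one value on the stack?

-7  : -7
-56 : -7 -56
mod : -7
6   : -7 6
add : -1
33  : -1 33
sub : -34
8   : -34 8
add : -26
-4  : -26 -4
sub : -22
-5  : -22 -5
sub : -17
7   : -17 7
11  : -17 7 11
neg : -17 7 -11
add : -17 -4
add : -21
neg : 21

21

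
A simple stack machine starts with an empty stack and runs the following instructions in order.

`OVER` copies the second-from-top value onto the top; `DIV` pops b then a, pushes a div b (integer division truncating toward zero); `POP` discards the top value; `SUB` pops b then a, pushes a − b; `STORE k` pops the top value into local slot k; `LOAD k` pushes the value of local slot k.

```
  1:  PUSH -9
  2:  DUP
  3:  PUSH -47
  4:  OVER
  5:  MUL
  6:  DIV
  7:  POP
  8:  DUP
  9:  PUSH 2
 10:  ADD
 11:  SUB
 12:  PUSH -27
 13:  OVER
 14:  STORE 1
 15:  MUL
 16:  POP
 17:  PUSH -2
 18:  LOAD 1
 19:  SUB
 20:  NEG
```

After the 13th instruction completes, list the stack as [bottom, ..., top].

[-2, -27, -2]

PUSH -9  → [-9]
DUP      → [-9, -9]
PUSH -47 → [-9, -9, -47]
OVER     → [-9, -9, -47, -9]
MUL      → [-9, -9, 423]
DIV      → [-9, 0]
POP      → [-9]
DUP      → [-9, -9]
PUSH 2   → [-9, -9, 2]
ADD      → [-9, -7]
SUB      → [-2]
PUSH -27 → [-2, -27]
OVER     → [-2, -27, -2]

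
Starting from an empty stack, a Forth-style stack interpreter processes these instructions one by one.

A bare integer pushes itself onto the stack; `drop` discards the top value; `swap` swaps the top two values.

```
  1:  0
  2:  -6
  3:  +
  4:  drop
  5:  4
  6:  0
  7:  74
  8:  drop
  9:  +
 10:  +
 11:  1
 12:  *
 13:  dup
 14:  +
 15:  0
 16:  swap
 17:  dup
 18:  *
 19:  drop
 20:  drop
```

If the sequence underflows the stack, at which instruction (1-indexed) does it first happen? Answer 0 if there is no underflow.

0    -> 0
-6   -> 0 -6
+    -> -6
drop -> (empty)
4    -> 4
0    -> 4 0
74   -> 4 0 74
drop -> 4 0
+    -> 4
+  — needs 2 operands, stack has 1 → underflow

10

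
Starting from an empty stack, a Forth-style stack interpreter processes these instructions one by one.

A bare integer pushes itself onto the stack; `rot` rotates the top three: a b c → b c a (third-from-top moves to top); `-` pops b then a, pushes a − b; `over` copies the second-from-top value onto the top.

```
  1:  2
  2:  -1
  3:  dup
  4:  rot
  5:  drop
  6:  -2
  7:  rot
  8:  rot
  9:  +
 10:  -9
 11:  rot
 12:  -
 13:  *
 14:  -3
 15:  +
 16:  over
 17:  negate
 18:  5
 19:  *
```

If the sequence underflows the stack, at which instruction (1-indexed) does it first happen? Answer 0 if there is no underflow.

2    -> 2
-1   -> 2 -1
dup  -> 2 -1 -1
rot  -> -1 -1 2
drop -> -1 -1
-2   -> -1 -1 -2
rot  -> -1 -2 -1
rot  -> -2 -1 -1
+    -> -2 -2
-9   -> -2 -2 -9
rot  -> -2 -9 -2
-    -> -2 -7
*    -> 14
-3   -> 14 -3
+    -> 11
over  — needs 2 operands, stack has 1 → underflow

16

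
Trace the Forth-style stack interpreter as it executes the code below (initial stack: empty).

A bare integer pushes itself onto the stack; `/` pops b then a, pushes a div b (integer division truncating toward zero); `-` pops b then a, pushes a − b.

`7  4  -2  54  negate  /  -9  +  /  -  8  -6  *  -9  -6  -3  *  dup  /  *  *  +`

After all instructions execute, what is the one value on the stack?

439

7      -> 7
4      -> 7 4
-2     -> 7 4 -2
54     -> 7 4 -2 54
negate -> 7 4 -2 -54
/      -> 7 4 0
-9     -> 7 4 0 -9
+      -> 7 4 -9
/      -> 7 0
-      -> 7
8      -> 7 8
-6     -> 7 8 -6
*      -> 7 -48
-9     -> 7 -48 -9
-6     -> 7 -48 -9 -6
-3     -> 7 -48 -9 -6 -3
*      -> 7 -48 -9 18
dup    -> 7 -48 -9 18 18
/      -> 7 -48 -9 1
*      -> 7 -48 -9
*      -> 7 432
+      -> 439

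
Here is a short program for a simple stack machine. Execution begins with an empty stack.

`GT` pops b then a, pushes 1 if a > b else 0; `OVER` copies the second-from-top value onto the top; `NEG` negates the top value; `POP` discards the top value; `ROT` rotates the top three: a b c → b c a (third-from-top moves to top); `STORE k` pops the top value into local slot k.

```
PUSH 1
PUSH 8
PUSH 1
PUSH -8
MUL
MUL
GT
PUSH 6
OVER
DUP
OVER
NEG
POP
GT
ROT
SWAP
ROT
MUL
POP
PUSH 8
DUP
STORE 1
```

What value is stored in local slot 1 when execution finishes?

8

PUSH 1  : [1]
PUSH 8  : [1, 8]
PUSH 1  : [1, 8, 1]
PUSH -8 : [1, 8, 1, -8]
MUL     : [1, 8, -8]
MUL     : [1, -64]
GT      : [1]
PUSH 6  : [1, 6]
OVER    : [1, 6, 1]
DUP     : [1, 6, 1, 1]
OVER    : [1, 6, 1, 1, 1]
NEG     : [1, 6, 1, 1, -1]
POP     : [1, 6, 1, 1]
GT      : [1, 6, 0]
ROT     : [6, 0, 1]
SWAP    : [6, 1, 0]
ROT     : [1, 0, 6]
MUL     : [1, 0]
POP     : [1]
PUSH 8  : [1, 8]
DUP     : [1, 8, 8]
STORE 1 : [1, 8]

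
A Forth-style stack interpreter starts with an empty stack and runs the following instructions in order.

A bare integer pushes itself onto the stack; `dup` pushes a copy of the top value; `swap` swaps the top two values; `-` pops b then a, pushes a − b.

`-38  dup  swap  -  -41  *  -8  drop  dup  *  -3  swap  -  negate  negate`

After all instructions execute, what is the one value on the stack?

-38    → -38
dup    → -38 -38
swap   → -38 -38
-      → 0
-41    → 0 -41
*      → 0
-8     → 0 -8
drop   → 0
dup    → 0 0
*      → 0
-3     → 0 -3
swap   → -3 0
-      → -3
negate → 3
negate → -3

-3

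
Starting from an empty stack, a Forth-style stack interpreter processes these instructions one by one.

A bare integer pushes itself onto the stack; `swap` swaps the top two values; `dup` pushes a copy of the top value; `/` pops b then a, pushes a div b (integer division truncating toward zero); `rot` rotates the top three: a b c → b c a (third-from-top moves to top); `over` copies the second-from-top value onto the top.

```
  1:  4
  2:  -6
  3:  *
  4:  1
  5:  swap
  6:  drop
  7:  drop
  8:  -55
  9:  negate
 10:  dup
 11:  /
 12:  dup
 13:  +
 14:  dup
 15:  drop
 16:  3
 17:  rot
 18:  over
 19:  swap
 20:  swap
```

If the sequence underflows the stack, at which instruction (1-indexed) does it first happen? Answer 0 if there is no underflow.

4      → 4
-6     → 4 -6
*      → -24
1      → -24 1
swap   → 1 -24
drop   → 1
drop   → (empty)
-55    → -55
negate → 55
dup    → 55 55
/      → 1
dup    → 1 1
+      → 2
dup    → 2 2
drop   → 2
3      → 2 3
rot  — needs 3 operands, stack has 2 → underflow

17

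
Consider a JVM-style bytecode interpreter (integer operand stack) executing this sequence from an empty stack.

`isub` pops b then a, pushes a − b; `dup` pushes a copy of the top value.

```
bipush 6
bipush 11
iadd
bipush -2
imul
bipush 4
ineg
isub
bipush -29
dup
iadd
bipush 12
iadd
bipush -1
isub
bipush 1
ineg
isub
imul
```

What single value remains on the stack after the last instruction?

bipush 6   → [6]
bipush 11  → [6, 11]
iadd       → [17]
bipush -2  → [17, -2]
imul       → [-34]
bipush 4   → [-34, 4]
ineg       → [-34, -4]
isub       → [-30]
bipush -29 → [-30, -29]
dup        → [-30, -29, -29]
iadd       → [-30, -58]
bipush 12  → [-30, -58, 12]
iadd       → [-30, -46]
bipush -1  → [-30, -46, -1]
isub       → [-30, -45]
bipush 1   → [-30, -45, 1]
ineg       → [-30, -45, -1]
isub       → [-30, -44]
imul       → [1320]

1320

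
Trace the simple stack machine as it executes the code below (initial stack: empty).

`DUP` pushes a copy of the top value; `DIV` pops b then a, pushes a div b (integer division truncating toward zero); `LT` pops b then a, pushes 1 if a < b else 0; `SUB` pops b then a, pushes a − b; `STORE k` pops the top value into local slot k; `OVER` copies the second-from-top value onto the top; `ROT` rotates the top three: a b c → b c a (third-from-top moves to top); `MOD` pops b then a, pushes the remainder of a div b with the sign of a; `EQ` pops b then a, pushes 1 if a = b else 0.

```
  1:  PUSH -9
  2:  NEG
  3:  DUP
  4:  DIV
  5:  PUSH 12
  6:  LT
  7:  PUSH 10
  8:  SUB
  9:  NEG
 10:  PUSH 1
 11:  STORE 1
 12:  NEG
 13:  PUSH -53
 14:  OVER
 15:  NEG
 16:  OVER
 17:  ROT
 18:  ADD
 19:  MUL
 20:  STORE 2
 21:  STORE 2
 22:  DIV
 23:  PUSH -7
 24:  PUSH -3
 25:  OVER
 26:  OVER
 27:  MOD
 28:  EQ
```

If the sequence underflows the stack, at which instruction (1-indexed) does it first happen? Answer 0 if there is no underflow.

PUSH -9  → [-9]
NEG      → [9]
DUP      → [9, 9]
DIV      → [1]
PUSH 12  → [1, 12]
LT       → [1]
PUSH 10  → [1, 10]
SUB      → [-9]
NEG      → [9]
PUSH 1   → [9, 1]
STORE 1  → [9]
NEG      → [-9]
PUSH -53 → [-9, -53]
OVER     → [-9, -53, -9]
NEG      → [-9, -53, 9]
OVER     → [-9, -53, 9, -53]
ROT      → [-9, 9, -53, -53]
ADD      → [-9, 9, -106]
MUL      → [-9, -954]
STORE 2  → [-9]
STORE 2  → []
DIV  — needs 2 operands, stack has 0 → underflow

22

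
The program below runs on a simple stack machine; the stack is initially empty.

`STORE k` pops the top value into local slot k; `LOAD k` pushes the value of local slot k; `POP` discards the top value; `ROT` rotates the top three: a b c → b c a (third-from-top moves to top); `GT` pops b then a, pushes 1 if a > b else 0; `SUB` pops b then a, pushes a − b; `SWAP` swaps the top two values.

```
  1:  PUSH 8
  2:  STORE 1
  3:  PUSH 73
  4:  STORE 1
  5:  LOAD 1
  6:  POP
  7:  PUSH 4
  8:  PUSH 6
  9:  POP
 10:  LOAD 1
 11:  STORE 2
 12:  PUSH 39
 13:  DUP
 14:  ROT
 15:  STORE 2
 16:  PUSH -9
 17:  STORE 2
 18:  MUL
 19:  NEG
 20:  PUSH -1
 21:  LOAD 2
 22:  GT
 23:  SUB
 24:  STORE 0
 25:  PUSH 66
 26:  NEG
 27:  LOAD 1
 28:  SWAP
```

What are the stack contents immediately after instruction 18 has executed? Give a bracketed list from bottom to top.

[1521]

PUSH 8  -> 8
STORE 1 -> (empty)
PUSH 73 -> 73
STORE 1 -> (empty)
LOAD 1  -> 73
POP     -> (empty)
PUSH 4  -> 4
PUSH 6  -> 4 6
POP     -> 4
LOAD 1  -> 4 73
STORE 2 -> 4
PUSH 39 -> 4 39
DUP     -> 4 39 39
ROT     -> 39 39 4
STORE 2 -> 39 39
PUSH -9 -> 39 39 -9
STORE 2 -> 39 39
MUL     -> 1521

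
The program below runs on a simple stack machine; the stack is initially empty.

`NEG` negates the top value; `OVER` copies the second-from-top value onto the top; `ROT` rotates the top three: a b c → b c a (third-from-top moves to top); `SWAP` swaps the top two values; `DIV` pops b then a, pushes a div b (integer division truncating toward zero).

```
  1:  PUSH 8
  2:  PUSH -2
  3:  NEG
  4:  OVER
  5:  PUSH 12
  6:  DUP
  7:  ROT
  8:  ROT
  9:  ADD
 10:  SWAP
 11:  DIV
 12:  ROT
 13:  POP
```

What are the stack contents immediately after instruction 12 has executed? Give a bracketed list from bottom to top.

[2, 1, 8]

PUSH 8   8
PUSH -2  8 -2
NEG      8 2
OVER     8 2 8
PUSH 12  8 2 8 12
DUP      8 2 8 12 12
ROT      8 2 12 12 8
ROT      8 2 12 8 12
ADD      8 2 12 20
SWAP     8 2 20 12
DIV      8 2 1
ROT      2 1 8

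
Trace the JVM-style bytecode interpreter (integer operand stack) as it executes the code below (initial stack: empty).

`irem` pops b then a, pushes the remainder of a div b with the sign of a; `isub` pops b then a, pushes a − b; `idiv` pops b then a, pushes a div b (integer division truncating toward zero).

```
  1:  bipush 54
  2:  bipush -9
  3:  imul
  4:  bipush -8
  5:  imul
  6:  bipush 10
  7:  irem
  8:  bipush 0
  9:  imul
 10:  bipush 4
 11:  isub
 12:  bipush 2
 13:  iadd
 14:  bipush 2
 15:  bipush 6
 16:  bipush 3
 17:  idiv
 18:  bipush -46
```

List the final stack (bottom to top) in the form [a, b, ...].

bipush 54  → 54
bipush -9  → 54 -9
imul       → -486
bipush -8  → -486 -8
imul       → 3888
bipush 10  → 3888 10
irem       → 8
bipush 0   → 8 0
imul       → 0
bipush 4   → 0 4
isub       → -4
bipush 2   → -4 2
iadd       → -2
bipush 2   → -2 2
bipush 6   → -2 2 6
bipush 3   → -2 2 6 3
idiv       → -2 2 2
bipush -46 → -2 2 2 -46

[-2, 2, 2, -46]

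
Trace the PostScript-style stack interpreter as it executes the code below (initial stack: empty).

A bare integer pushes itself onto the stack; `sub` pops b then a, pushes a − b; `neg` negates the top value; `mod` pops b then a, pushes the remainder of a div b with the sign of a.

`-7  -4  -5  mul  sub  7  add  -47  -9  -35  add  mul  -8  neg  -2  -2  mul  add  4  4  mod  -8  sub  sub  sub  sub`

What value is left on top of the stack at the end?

-7   [-7]
-4   [-7, -4]
-5   [-7, -4, -5]
mul  [-7, 20]
sub  [-27]
7    [-27, 7]
add  [-20]
-47  [-20, -47]
-9   [-20, -47, -9]
-35  [-20, -47, -9, -35]
add  [-20, -47, -44]
mul  [-20, 2068]
-8   [-20, 2068, -8]
neg  [-20, 2068, 8]
-2   [-20, 2068, 8, -2]
-2   [-20, 2068, 8, -2, -2]
mul  [-20, 2068, 8, 4]
add  [-20, 2068, 12]
4    [-20, 2068, 12, 4]
4    [-20, 2068, 12, 4, 4]
mod  [-20, 2068, 12, 0]
-8   [-20, 2068, 12, 0, -8]
sub  [-20, 2068, 12, 8]
sub  [-20, 2068, 4]
sub  [-20, 2064]
sub  [-2084]

-2084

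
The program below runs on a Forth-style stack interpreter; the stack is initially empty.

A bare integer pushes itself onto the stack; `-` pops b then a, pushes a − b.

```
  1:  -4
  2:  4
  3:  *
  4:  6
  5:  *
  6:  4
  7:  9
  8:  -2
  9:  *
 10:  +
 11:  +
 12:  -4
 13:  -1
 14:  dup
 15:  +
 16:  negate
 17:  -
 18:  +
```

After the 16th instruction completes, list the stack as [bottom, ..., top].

-4     : [-4]
4      : [-4, 4]
*      : [-16]
6      : [-16, 6]
*      : [-96]
4      : [-96, 4]
9      : [-96, 4, 9]
-2     : [-96, 4, 9, -2]
*      : [-96, 4, -18]
+      : [-96, -14]
+      : [-110]
-4     : [-110, -4]
-1     : [-110, -4, -1]
dup    : [-110, -4, -1, -1]
+      : [-110, -4, -2]
negate : [-110, -4, 2]

[-110, -4, 2]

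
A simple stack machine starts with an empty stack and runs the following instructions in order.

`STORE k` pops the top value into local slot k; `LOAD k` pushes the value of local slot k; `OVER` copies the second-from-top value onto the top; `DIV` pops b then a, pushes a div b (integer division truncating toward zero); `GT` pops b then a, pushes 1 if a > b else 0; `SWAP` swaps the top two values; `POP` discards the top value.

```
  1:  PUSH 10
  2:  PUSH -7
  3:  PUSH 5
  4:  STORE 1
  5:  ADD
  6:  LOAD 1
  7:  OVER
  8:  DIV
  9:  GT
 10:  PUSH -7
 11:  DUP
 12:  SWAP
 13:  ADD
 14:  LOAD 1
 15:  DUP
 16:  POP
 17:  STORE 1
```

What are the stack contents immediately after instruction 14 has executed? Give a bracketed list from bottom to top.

PUSH 10 → [10]
PUSH -7 → [10, -7]
PUSH 5  → [10, -7, 5]
STORE 1 → [10, -7]
ADD     → [3]
LOAD 1  → [3, 5]
OVER    → [3, 5, 3]
DIV     → [3, 1]
GT      → [1]
PUSH -7 → [1, -7]
DUP     → [1, -7, -7]
SWAP    → [1, -7, -7]
ADD     → [1, -14]
LOAD 1  → [1, -14, 5]

[1, -14, 5]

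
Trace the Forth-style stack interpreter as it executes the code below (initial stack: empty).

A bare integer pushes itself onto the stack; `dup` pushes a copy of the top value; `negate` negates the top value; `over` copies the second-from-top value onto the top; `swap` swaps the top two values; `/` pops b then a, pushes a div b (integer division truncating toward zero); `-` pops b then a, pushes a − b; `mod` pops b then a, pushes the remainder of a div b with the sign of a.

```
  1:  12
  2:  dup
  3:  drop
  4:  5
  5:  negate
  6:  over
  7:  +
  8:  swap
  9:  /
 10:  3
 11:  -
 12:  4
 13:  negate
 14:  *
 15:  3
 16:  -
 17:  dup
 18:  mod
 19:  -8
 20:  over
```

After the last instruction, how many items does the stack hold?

3

12      [12]
dup     [12, 12]
drop    [12]
5       [12, 5]
negate  [12, -5]
over    [12, -5, 12]
+       [12, 7]
swap    [7, 12]
/       [0]
3       [0, 3]
-       [-3]
4       [-3, 4]
negate  [-3, -4]
*       [12]
3       [12, 3]
-       [9]
dup     [9, 9]
mod     [0]
-8      [0, -8]
over    [0, -8, 0]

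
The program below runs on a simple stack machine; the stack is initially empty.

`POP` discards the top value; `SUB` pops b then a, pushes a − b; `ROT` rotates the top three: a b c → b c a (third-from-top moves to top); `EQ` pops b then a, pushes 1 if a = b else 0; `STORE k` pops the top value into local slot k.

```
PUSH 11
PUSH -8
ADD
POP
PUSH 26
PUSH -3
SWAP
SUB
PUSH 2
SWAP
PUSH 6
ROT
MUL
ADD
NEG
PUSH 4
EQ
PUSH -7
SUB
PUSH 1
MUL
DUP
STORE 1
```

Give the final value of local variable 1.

7

PUSH 11 -> 11
PUSH -8 -> 11 -8
ADD     -> 3
POP     -> (empty)
PUSH 26 -> 26
PUSH -3 -> 26 -3
SWAP    -> -3 26
SUB     -> -29
PUSH 2  -> -29 2
SWAP    -> 2 -29
PUSH 6  -> 2 -29 6
ROT     -> -29 6 2
MUL     -> -29 12
ADD     -> -17
NEG     -> 17
PUSH 4  -> 17 4
EQ      -> 0
PUSH -7 -> 0 -7
SUB     -> 7
PUSH 1  -> 7 1
MUL     -> 7
DUP     -> 7 7
STORE 1 -> 7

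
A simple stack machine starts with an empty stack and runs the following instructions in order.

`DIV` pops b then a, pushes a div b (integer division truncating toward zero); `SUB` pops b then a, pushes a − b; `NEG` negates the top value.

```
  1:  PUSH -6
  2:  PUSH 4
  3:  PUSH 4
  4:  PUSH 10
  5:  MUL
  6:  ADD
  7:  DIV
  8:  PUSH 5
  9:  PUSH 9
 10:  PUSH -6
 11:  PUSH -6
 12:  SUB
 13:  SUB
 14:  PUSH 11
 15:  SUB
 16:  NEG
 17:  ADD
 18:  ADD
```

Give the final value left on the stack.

PUSH -6 -> -6
PUSH 4  -> -6 4
PUSH 4  -> -6 4 4
PUSH 10 -> -6 4 4 10
MUL     -> -6 4 40
ADD     -> -6 44
DIV     -> 0
PUSH 5  -> 0 5
PUSH 9  -> 0 5 9
PUSH -6 -> 0 5 9 -6
PUSH -6 -> 0 5 9 -6 -6
SUB     -> 0 5 9 0
SUB     -> 0 5 9
PUSH 11 -> 0 5 9 11
SUB     -> 0 5 -2
NEG     -> 0 5 2
ADD     -> 0 7
ADD     -> 7

7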